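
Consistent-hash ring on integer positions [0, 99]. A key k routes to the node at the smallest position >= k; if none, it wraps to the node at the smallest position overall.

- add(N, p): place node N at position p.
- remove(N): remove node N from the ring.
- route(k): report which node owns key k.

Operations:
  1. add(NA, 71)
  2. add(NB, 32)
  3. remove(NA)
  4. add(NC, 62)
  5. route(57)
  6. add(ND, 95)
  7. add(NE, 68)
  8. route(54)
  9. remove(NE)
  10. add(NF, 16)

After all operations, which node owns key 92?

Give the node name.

Answer: ND

Derivation:
Op 1: add NA@71 -> ring=[71:NA]
Op 2: add NB@32 -> ring=[32:NB,71:NA]
Op 3: remove NA -> ring=[32:NB]
Op 4: add NC@62 -> ring=[32:NB,62:NC]
Op 5: route key 57: smallest pos >= 57 is 62 -> NC
Op 6: add ND@95 -> ring=[32:NB,62:NC,95:ND]
Op 7: add NE@68 -> ring=[32:NB,62:NC,68:NE,95:ND]
Op 8: route key 54: smallest pos >= 54 is 62 -> NC
Op 9: remove NE -> ring=[32:NB,62:NC,95:ND]
Op 10: add NF@16 -> ring=[16:NF,32:NB,62:NC,95:ND]
Final route key 92: smallest pos >= 92 is 95 -> ND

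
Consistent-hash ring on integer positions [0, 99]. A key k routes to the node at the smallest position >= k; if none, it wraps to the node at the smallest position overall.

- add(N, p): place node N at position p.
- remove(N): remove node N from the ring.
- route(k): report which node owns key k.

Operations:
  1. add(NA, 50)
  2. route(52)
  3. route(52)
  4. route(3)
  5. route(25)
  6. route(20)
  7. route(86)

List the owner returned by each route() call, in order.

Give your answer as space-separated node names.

Answer: NA NA NA NA NA NA

Derivation:
Op 1: add NA@50 -> ring=[50:NA]
Op 2: route key 52: none >= 52, wrap to smallest pos 50 -> NA
Op 3: route key 52: none >= 52, wrap to smallest pos 50 -> NA
Op 4: route key 3: smallest pos >= 3 is 50 -> NA
Op 5: route key 25: smallest pos >= 25 is 50 -> NA
Op 6: route key 20: smallest pos >= 20 is 50 -> NA
Op 7: route key 86: none >= 86, wrap to smallest pos 50 -> NA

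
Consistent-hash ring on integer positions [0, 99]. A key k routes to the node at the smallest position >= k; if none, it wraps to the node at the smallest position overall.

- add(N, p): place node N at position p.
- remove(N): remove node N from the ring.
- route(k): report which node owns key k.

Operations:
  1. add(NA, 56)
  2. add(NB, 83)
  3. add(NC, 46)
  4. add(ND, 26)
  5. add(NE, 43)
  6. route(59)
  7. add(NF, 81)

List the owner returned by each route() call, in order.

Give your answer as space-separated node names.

Op 1: add NA@56 -> ring=[56:NA]
Op 2: add NB@83 -> ring=[56:NA,83:NB]
Op 3: add NC@46 -> ring=[46:NC,56:NA,83:NB]
Op 4: add ND@26 -> ring=[26:ND,46:NC,56:NA,83:NB]
Op 5: add NE@43 -> ring=[26:ND,43:NE,46:NC,56:NA,83:NB]
Op 6: route key 59: smallest pos >= 59 is 83 -> NB
Op 7: add NF@81 -> ring=[26:ND,43:NE,46:NC,56:NA,81:NF,83:NB]

Answer: NB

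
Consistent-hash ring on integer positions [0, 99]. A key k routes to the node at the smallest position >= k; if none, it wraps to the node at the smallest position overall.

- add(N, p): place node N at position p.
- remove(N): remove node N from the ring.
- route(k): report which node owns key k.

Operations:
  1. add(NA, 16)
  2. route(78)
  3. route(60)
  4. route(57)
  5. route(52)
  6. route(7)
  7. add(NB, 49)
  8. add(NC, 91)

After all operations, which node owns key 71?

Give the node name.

Answer: NC

Derivation:
Op 1: add NA@16 -> ring=[16:NA]
Op 2: route key 78: none >= 78, wrap to smallest pos 16 -> NA
Op 3: route key 60: none >= 60, wrap to smallest pos 16 -> NA
Op 4: route key 57: none >= 57, wrap to smallest pos 16 -> NA
Op 5: route key 52: none >= 52, wrap to smallest pos 16 -> NA
Op 6: route key 7: smallest pos >= 7 is 16 -> NA
Op 7: add NB@49 -> ring=[16:NA,49:NB]
Op 8: add NC@91 -> ring=[16:NA,49:NB,91:NC]
Final route key 71: smallest pos >= 71 is 91 -> NC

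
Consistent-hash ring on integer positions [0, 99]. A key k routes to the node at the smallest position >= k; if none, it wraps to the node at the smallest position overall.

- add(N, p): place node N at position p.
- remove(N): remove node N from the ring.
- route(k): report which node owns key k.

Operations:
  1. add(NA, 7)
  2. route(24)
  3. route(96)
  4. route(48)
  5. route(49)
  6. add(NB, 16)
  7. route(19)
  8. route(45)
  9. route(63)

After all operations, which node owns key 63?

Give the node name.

Op 1: add NA@7 -> ring=[7:NA]
Op 2: route key 24: none >= 24, wrap to smallest pos 7 -> NA
Op 3: route key 96: none >= 96, wrap to smallest pos 7 -> NA
Op 4: route key 48: none >= 48, wrap to smallest pos 7 -> NA
Op 5: route key 49: none >= 49, wrap to smallest pos 7 -> NA
Op 6: add NB@16 -> ring=[7:NA,16:NB]
Op 7: route key 19: none >= 19, wrap to smallest pos 7 -> NA
Op 8: route key 45: none >= 45, wrap to smallest pos 7 -> NA
Op 9: route key 63: none >= 63, wrap to smallest pos 7 -> NA
Final route key 63: none >= 63, wrap to smallest pos 7 -> NA

Answer: NA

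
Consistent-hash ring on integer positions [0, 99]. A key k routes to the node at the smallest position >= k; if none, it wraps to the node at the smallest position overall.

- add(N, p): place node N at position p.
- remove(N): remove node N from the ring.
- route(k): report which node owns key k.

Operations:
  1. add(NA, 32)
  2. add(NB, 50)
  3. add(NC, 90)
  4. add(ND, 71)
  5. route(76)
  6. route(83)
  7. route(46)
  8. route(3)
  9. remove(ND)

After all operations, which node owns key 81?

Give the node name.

Op 1: add NA@32 -> ring=[32:NA]
Op 2: add NB@50 -> ring=[32:NA,50:NB]
Op 3: add NC@90 -> ring=[32:NA,50:NB,90:NC]
Op 4: add ND@71 -> ring=[32:NA,50:NB,71:ND,90:NC]
Op 5: route key 76: smallest pos >= 76 is 90 -> NC
Op 6: route key 83: smallest pos >= 83 is 90 -> NC
Op 7: route key 46: smallest pos >= 46 is 50 -> NB
Op 8: route key 3: smallest pos >= 3 is 32 -> NA
Op 9: remove ND -> ring=[32:NA,50:NB,90:NC]
Final route key 81: smallest pos >= 81 is 90 -> NC

Answer: NC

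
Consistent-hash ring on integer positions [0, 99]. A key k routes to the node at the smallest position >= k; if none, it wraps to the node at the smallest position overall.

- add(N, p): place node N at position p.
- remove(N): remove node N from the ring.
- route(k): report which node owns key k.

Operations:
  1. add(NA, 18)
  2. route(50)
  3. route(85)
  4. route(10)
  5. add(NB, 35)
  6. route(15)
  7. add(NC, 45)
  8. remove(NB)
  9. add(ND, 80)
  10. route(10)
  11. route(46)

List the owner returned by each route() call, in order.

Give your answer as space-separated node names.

Answer: NA NA NA NA NA ND

Derivation:
Op 1: add NA@18 -> ring=[18:NA]
Op 2: route key 50: none >= 50, wrap to smallest pos 18 -> NA
Op 3: route key 85: none >= 85, wrap to smallest pos 18 -> NA
Op 4: route key 10: smallest pos >= 10 is 18 -> NA
Op 5: add NB@35 -> ring=[18:NA,35:NB]
Op 6: route key 15: smallest pos >= 15 is 18 -> NA
Op 7: add NC@45 -> ring=[18:NA,35:NB,45:NC]
Op 8: remove NB -> ring=[18:NA,45:NC]
Op 9: add ND@80 -> ring=[18:NA,45:NC,80:ND]
Op 10: route key 10: smallest pos >= 10 is 18 -> NA
Op 11: route key 46: smallest pos >= 46 is 80 -> ND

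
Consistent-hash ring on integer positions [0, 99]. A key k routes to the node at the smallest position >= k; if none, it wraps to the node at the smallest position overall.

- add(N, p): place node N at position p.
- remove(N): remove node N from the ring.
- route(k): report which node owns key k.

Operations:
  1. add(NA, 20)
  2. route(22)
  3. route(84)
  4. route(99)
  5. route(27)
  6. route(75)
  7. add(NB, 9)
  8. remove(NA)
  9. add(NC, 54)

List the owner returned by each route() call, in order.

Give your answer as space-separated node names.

Answer: NA NA NA NA NA

Derivation:
Op 1: add NA@20 -> ring=[20:NA]
Op 2: route key 22: none >= 22, wrap to smallest pos 20 -> NA
Op 3: route key 84: none >= 84, wrap to smallest pos 20 -> NA
Op 4: route key 99: none >= 99, wrap to smallest pos 20 -> NA
Op 5: route key 27: none >= 27, wrap to smallest pos 20 -> NA
Op 6: route key 75: none >= 75, wrap to smallest pos 20 -> NA
Op 7: add NB@9 -> ring=[9:NB,20:NA]
Op 8: remove NA -> ring=[9:NB]
Op 9: add NC@54 -> ring=[9:NB,54:NC]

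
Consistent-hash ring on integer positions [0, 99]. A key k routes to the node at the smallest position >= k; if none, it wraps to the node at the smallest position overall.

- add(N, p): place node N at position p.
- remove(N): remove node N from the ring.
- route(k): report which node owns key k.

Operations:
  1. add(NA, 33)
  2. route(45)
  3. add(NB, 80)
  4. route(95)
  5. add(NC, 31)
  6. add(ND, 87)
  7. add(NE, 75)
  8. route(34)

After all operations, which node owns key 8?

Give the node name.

Answer: NC

Derivation:
Op 1: add NA@33 -> ring=[33:NA]
Op 2: route key 45: none >= 45, wrap to smallest pos 33 -> NA
Op 3: add NB@80 -> ring=[33:NA,80:NB]
Op 4: route key 95: none >= 95, wrap to smallest pos 33 -> NA
Op 5: add NC@31 -> ring=[31:NC,33:NA,80:NB]
Op 6: add ND@87 -> ring=[31:NC,33:NA,80:NB,87:ND]
Op 7: add NE@75 -> ring=[31:NC,33:NA,75:NE,80:NB,87:ND]
Op 8: route key 34: smallest pos >= 34 is 75 -> NE
Final route key 8: smallest pos >= 8 is 31 -> NC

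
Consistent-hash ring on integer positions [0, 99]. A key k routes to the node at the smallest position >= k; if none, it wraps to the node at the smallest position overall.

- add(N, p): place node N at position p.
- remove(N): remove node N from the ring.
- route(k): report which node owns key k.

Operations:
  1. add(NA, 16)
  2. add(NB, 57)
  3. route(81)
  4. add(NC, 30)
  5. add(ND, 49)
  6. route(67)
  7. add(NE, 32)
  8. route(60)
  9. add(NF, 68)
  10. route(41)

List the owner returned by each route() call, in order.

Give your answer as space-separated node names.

Answer: NA NA NA ND

Derivation:
Op 1: add NA@16 -> ring=[16:NA]
Op 2: add NB@57 -> ring=[16:NA,57:NB]
Op 3: route key 81: none >= 81, wrap to smallest pos 16 -> NA
Op 4: add NC@30 -> ring=[16:NA,30:NC,57:NB]
Op 5: add ND@49 -> ring=[16:NA,30:NC,49:ND,57:NB]
Op 6: route key 67: none >= 67, wrap to smallest pos 16 -> NA
Op 7: add NE@32 -> ring=[16:NA,30:NC,32:NE,49:ND,57:NB]
Op 8: route key 60: none >= 60, wrap to smallest pos 16 -> NA
Op 9: add NF@68 -> ring=[16:NA,30:NC,32:NE,49:ND,57:NB,68:NF]
Op 10: route key 41: smallest pos >= 41 is 49 -> ND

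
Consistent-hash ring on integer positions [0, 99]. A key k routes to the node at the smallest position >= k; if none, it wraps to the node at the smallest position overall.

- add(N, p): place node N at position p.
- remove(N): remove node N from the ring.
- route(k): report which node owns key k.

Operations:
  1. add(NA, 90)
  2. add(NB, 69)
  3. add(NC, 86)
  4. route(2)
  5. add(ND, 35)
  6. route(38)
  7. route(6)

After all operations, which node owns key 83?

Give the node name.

Op 1: add NA@90 -> ring=[90:NA]
Op 2: add NB@69 -> ring=[69:NB,90:NA]
Op 3: add NC@86 -> ring=[69:NB,86:NC,90:NA]
Op 4: route key 2: smallest pos >= 2 is 69 -> NB
Op 5: add ND@35 -> ring=[35:ND,69:NB,86:NC,90:NA]
Op 6: route key 38: smallest pos >= 38 is 69 -> NB
Op 7: route key 6: smallest pos >= 6 is 35 -> ND
Final route key 83: smallest pos >= 83 is 86 -> NC

Answer: NC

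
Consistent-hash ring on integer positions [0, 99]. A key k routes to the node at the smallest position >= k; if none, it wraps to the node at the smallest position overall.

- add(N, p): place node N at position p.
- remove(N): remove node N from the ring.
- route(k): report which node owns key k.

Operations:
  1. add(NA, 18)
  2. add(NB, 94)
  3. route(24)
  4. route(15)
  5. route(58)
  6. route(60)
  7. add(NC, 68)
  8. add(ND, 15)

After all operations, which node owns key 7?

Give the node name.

Answer: ND

Derivation:
Op 1: add NA@18 -> ring=[18:NA]
Op 2: add NB@94 -> ring=[18:NA,94:NB]
Op 3: route key 24: smallest pos >= 24 is 94 -> NB
Op 4: route key 15: smallest pos >= 15 is 18 -> NA
Op 5: route key 58: smallest pos >= 58 is 94 -> NB
Op 6: route key 60: smallest pos >= 60 is 94 -> NB
Op 7: add NC@68 -> ring=[18:NA,68:NC,94:NB]
Op 8: add ND@15 -> ring=[15:ND,18:NA,68:NC,94:NB]
Final route key 7: smallest pos >= 7 is 15 -> ND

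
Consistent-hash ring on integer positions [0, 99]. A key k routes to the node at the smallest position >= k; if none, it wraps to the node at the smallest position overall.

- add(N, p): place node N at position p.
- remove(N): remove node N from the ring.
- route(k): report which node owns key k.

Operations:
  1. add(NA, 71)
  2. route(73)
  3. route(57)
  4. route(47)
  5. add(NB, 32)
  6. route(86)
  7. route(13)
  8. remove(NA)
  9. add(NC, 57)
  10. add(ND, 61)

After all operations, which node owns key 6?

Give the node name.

Answer: NB

Derivation:
Op 1: add NA@71 -> ring=[71:NA]
Op 2: route key 73: none >= 73, wrap to smallest pos 71 -> NA
Op 3: route key 57: smallest pos >= 57 is 71 -> NA
Op 4: route key 47: smallest pos >= 47 is 71 -> NA
Op 5: add NB@32 -> ring=[32:NB,71:NA]
Op 6: route key 86: none >= 86, wrap to smallest pos 32 -> NB
Op 7: route key 13: smallest pos >= 13 is 32 -> NB
Op 8: remove NA -> ring=[32:NB]
Op 9: add NC@57 -> ring=[32:NB,57:NC]
Op 10: add ND@61 -> ring=[32:NB,57:NC,61:ND]
Final route key 6: smallest pos >= 6 is 32 -> NB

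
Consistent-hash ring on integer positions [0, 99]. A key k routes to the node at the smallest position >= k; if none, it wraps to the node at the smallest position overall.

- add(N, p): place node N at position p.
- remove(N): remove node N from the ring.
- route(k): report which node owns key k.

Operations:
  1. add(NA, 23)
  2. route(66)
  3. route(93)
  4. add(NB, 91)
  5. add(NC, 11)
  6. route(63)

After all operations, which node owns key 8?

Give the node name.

Answer: NC

Derivation:
Op 1: add NA@23 -> ring=[23:NA]
Op 2: route key 66: none >= 66, wrap to smallest pos 23 -> NA
Op 3: route key 93: none >= 93, wrap to smallest pos 23 -> NA
Op 4: add NB@91 -> ring=[23:NA,91:NB]
Op 5: add NC@11 -> ring=[11:NC,23:NA,91:NB]
Op 6: route key 63: smallest pos >= 63 is 91 -> NB
Final route key 8: smallest pos >= 8 is 11 -> NC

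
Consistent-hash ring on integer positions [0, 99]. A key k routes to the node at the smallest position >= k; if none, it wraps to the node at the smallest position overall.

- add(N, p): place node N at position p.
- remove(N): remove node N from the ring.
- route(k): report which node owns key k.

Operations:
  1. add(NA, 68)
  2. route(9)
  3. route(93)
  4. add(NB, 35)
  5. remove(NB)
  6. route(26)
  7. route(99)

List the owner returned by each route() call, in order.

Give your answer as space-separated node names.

Answer: NA NA NA NA

Derivation:
Op 1: add NA@68 -> ring=[68:NA]
Op 2: route key 9: smallest pos >= 9 is 68 -> NA
Op 3: route key 93: none >= 93, wrap to smallest pos 68 -> NA
Op 4: add NB@35 -> ring=[35:NB,68:NA]
Op 5: remove NB -> ring=[68:NA]
Op 6: route key 26: smallest pos >= 26 is 68 -> NA
Op 7: route key 99: none >= 99, wrap to smallest pos 68 -> NA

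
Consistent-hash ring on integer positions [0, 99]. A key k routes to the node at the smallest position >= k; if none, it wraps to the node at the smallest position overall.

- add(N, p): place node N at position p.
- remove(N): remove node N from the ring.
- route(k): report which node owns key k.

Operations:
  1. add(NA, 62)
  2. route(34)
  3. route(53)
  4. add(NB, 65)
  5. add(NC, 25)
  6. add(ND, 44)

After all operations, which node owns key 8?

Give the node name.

Answer: NC

Derivation:
Op 1: add NA@62 -> ring=[62:NA]
Op 2: route key 34: smallest pos >= 34 is 62 -> NA
Op 3: route key 53: smallest pos >= 53 is 62 -> NA
Op 4: add NB@65 -> ring=[62:NA,65:NB]
Op 5: add NC@25 -> ring=[25:NC,62:NA,65:NB]
Op 6: add ND@44 -> ring=[25:NC,44:ND,62:NA,65:NB]
Final route key 8: smallest pos >= 8 is 25 -> NC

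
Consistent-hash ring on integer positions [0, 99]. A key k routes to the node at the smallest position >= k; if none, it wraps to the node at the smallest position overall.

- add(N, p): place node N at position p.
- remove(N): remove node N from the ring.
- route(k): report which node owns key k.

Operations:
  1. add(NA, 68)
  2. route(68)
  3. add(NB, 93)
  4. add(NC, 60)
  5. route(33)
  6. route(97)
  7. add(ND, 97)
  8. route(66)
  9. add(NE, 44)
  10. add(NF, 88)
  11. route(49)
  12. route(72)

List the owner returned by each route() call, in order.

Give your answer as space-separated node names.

Answer: NA NC NC NA NC NF

Derivation:
Op 1: add NA@68 -> ring=[68:NA]
Op 2: route key 68: smallest pos >= 68 is 68 -> NA
Op 3: add NB@93 -> ring=[68:NA,93:NB]
Op 4: add NC@60 -> ring=[60:NC,68:NA,93:NB]
Op 5: route key 33: smallest pos >= 33 is 60 -> NC
Op 6: route key 97: none >= 97, wrap to smallest pos 60 -> NC
Op 7: add ND@97 -> ring=[60:NC,68:NA,93:NB,97:ND]
Op 8: route key 66: smallest pos >= 66 is 68 -> NA
Op 9: add NE@44 -> ring=[44:NE,60:NC,68:NA,93:NB,97:ND]
Op 10: add NF@88 -> ring=[44:NE,60:NC,68:NA,88:NF,93:NB,97:ND]
Op 11: route key 49: smallest pos >= 49 is 60 -> NC
Op 12: route key 72: smallest pos >= 72 is 88 -> NF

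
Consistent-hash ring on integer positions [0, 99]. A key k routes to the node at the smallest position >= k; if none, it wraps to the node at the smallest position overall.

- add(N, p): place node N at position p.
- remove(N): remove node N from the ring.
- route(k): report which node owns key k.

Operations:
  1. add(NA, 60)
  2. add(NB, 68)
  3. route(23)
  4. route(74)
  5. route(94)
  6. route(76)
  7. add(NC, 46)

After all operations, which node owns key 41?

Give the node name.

Op 1: add NA@60 -> ring=[60:NA]
Op 2: add NB@68 -> ring=[60:NA,68:NB]
Op 3: route key 23: smallest pos >= 23 is 60 -> NA
Op 4: route key 74: none >= 74, wrap to smallest pos 60 -> NA
Op 5: route key 94: none >= 94, wrap to smallest pos 60 -> NA
Op 6: route key 76: none >= 76, wrap to smallest pos 60 -> NA
Op 7: add NC@46 -> ring=[46:NC,60:NA,68:NB]
Final route key 41: smallest pos >= 41 is 46 -> NC

Answer: NC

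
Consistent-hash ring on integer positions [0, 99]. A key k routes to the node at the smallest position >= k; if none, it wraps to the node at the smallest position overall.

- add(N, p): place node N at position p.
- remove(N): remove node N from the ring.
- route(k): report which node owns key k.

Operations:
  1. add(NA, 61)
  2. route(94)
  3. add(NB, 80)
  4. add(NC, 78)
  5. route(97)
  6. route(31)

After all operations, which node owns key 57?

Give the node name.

Op 1: add NA@61 -> ring=[61:NA]
Op 2: route key 94: none >= 94, wrap to smallest pos 61 -> NA
Op 3: add NB@80 -> ring=[61:NA,80:NB]
Op 4: add NC@78 -> ring=[61:NA,78:NC,80:NB]
Op 5: route key 97: none >= 97, wrap to smallest pos 61 -> NA
Op 6: route key 31: smallest pos >= 31 is 61 -> NA
Final route key 57: smallest pos >= 57 is 61 -> NA

Answer: NA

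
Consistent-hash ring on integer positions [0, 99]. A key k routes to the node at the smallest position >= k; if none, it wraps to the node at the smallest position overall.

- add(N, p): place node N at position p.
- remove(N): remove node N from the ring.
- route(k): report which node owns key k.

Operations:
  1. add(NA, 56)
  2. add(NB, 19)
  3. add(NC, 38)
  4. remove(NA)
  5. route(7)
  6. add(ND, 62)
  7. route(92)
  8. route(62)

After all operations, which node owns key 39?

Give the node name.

Answer: ND

Derivation:
Op 1: add NA@56 -> ring=[56:NA]
Op 2: add NB@19 -> ring=[19:NB,56:NA]
Op 3: add NC@38 -> ring=[19:NB,38:NC,56:NA]
Op 4: remove NA -> ring=[19:NB,38:NC]
Op 5: route key 7: smallest pos >= 7 is 19 -> NB
Op 6: add ND@62 -> ring=[19:NB,38:NC,62:ND]
Op 7: route key 92: none >= 92, wrap to smallest pos 19 -> NB
Op 8: route key 62: smallest pos >= 62 is 62 -> ND
Final route key 39: smallest pos >= 39 is 62 -> ND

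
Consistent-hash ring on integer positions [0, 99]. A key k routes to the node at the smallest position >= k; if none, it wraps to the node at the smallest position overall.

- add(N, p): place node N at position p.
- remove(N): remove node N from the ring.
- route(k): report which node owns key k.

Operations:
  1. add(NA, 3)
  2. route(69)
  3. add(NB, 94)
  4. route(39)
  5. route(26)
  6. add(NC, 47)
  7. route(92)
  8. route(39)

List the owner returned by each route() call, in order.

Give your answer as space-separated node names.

Op 1: add NA@3 -> ring=[3:NA]
Op 2: route key 69: none >= 69, wrap to smallest pos 3 -> NA
Op 3: add NB@94 -> ring=[3:NA,94:NB]
Op 4: route key 39: smallest pos >= 39 is 94 -> NB
Op 5: route key 26: smallest pos >= 26 is 94 -> NB
Op 6: add NC@47 -> ring=[3:NA,47:NC,94:NB]
Op 7: route key 92: smallest pos >= 92 is 94 -> NB
Op 8: route key 39: smallest pos >= 39 is 47 -> NC

Answer: NA NB NB NB NC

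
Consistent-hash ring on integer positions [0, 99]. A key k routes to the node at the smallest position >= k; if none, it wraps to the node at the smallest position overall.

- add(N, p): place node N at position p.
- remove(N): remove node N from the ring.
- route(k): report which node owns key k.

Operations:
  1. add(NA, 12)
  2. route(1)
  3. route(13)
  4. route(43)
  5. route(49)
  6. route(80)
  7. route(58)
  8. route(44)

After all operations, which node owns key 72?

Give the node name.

Answer: NA

Derivation:
Op 1: add NA@12 -> ring=[12:NA]
Op 2: route key 1: smallest pos >= 1 is 12 -> NA
Op 3: route key 13: none >= 13, wrap to smallest pos 12 -> NA
Op 4: route key 43: none >= 43, wrap to smallest pos 12 -> NA
Op 5: route key 49: none >= 49, wrap to smallest pos 12 -> NA
Op 6: route key 80: none >= 80, wrap to smallest pos 12 -> NA
Op 7: route key 58: none >= 58, wrap to smallest pos 12 -> NA
Op 8: route key 44: none >= 44, wrap to smallest pos 12 -> NA
Final route key 72: none >= 72, wrap to smallest pos 12 -> NA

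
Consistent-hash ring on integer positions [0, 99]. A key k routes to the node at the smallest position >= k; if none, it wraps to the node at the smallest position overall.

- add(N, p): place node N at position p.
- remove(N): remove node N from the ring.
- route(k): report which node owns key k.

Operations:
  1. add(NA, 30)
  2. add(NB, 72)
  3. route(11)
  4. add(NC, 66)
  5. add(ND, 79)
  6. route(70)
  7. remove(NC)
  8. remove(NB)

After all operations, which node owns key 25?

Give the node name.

Answer: NA

Derivation:
Op 1: add NA@30 -> ring=[30:NA]
Op 2: add NB@72 -> ring=[30:NA,72:NB]
Op 3: route key 11: smallest pos >= 11 is 30 -> NA
Op 4: add NC@66 -> ring=[30:NA,66:NC,72:NB]
Op 5: add ND@79 -> ring=[30:NA,66:NC,72:NB,79:ND]
Op 6: route key 70: smallest pos >= 70 is 72 -> NB
Op 7: remove NC -> ring=[30:NA,72:NB,79:ND]
Op 8: remove NB -> ring=[30:NA,79:ND]
Final route key 25: smallest pos >= 25 is 30 -> NA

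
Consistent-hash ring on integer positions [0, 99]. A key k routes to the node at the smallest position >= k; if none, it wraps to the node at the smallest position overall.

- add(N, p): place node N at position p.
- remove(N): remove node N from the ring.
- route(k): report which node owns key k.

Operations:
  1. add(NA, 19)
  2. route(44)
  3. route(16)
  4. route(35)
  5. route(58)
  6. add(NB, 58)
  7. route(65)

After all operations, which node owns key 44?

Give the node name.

Answer: NB

Derivation:
Op 1: add NA@19 -> ring=[19:NA]
Op 2: route key 44: none >= 44, wrap to smallest pos 19 -> NA
Op 3: route key 16: smallest pos >= 16 is 19 -> NA
Op 4: route key 35: none >= 35, wrap to smallest pos 19 -> NA
Op 5: route key 58: none >= 58, wrap to smallest pos 19 -> NA
Op 6: add NB@58 -> ring=[19:NA,58:NB]
Op 7: route key 65: none >= 65, wrap to smallest pos 19 -> NA
Final route key 44: smallest pos >= 44 is 58 -> NB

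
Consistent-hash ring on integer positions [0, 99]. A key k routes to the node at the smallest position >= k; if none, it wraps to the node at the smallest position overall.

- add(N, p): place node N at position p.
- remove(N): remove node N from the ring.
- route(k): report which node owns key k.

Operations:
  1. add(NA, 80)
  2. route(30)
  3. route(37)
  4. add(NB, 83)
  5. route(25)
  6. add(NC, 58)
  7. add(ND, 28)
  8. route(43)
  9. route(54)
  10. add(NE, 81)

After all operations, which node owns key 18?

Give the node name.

Answer: ND

Derivation:
Op 1: add NA@80 -> ring=[80:NA]
Op 2: route key 30: smallest pos >= 30 is 80 -> NA
Op 3: route key 37: smallest pos >= 37 is 80 -> NA
Op 4: add NB@83 -> ring=[80:NA,83:NB]
Op 5: route key 25: smallest pos >= 25 is 80 -> NA
Op 6: add NC@58 -> ring=[58:NC,80:NA,83:NB]
Op 7: add ND@28 -> ring=[28:ND,58:NC,80:NA,83:NB]
Op 8: route key 43: smallest pos >= 43 is 58 -> NC
Op 9: route key 54: smallest pos >= 54 is 58 -> NC
Op 10: add NE@81 -> ring=[28:ND,58:NC,80:NA,81:NE,83:NB]
Final route key 18: smallest pos >= 18 is 28 -> ND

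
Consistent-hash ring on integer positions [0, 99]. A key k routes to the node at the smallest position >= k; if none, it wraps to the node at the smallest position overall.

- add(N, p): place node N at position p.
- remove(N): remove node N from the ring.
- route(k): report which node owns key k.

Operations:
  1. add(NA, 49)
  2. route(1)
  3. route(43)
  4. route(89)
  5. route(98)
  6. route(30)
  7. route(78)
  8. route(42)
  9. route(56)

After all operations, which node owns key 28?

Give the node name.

Answer: NA

Derivation:
Op 1: add NA@49 -> ring=[49:NA]
Op 2: route key 1: smallest pos >= 1 is 49 -> NA
Op 3: route key 43: smallest pos >= 43 is 49 -> NA
Op 4: route key 89: none >= 89, wrap to smallest pos 49 -> NA
Op 5: route key 98: none >= 98, wrap to smallest pos 49 -> NA
Op 6: route key 30: smallest pos >= 30 is 49 -> NA
Op 7: route key 78: none >= 78, wrap to smallest pos 49 -> NA
Op 8: route key 42: smallest pos >= 42 is 49 -> NA
Op 9: route key 56: none >= 56, wrap to smallest pos 49 -> NA
Final route key 28: smallest pos >= 28 is 49 -> NA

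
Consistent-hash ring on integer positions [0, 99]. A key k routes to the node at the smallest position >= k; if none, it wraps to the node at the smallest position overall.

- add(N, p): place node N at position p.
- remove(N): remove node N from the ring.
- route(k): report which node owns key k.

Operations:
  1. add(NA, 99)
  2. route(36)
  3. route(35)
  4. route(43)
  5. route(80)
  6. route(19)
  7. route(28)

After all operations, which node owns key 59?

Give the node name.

Answer: NA

Derivation:
Op 1: add NA@99 -> ring=[99:NA]
Op 2: route key 36: smallest pos >= 36 is 99 -> NA
Op 3: route key 35: smallest pos >= 35 is 99 -> NA
Op 4: route key 43: smallest pos >= 43 is 99 -> NA
Op 5: route key 80: smallest pos >= 80 is 99 -> NA
Op 6: route key 19: smallest pos >= 19 is 99 -> NA
Op 7: route key 28: smallest pos >= 28 is 99 -> NA
Final route key 59: smallest pos >= 59 is 99 -> NA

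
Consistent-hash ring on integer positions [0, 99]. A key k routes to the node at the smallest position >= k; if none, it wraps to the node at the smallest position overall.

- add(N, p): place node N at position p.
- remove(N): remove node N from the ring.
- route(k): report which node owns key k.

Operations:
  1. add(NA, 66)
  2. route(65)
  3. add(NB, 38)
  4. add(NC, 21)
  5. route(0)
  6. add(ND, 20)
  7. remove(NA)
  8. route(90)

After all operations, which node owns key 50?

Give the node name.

Op 1: add NA@66 -> ring=[66:NA]
Op 2: route key 65: smallest pos >= 65 is 66 -> NA
Op 3: add NB@38 -> ring=[38:NB,66:NA]
Op 4: add NC@21 -> ring=[21:NC,38:NB,66:NA]
Op 5: route key 0: smallest pos >= 0 is 21 -> NC
Op 6: add ND@20 -> ring=[20:ND,21:NC,38:NB,66:NA]
Op 7: remove NA -> ring=[20:ND,21:NC,38:NB]
Op 8: route key 90: none >= 90, wrap to smallest pos 20 -> ND
Final route key 50: none >= 50, wrap to smallest pos 20 -> ND

Answer: ND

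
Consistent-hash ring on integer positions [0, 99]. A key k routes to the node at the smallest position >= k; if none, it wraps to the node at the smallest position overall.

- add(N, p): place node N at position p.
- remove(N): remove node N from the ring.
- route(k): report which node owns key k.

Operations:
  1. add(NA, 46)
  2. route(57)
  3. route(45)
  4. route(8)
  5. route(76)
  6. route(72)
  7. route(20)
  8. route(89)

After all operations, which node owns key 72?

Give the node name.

Answer: NA

Derivation:
Op 1: add NA@46 -> ring=[46:NA]
Op 2: route key 57: none >= 57, wrap to smallest pos 46 -> NA
Op 3: route key 45: smallest pos >= 45 is 46 -> NA
Op 4: route key 8: smallest pos >= 8 is 46 -> NA
Op 5: route key 76: none >= 76, wrap to smallest pos 46 -> NA
Op 6: route key 72: none >= 72, wrap to smallest pos 46 -> NA
Op 7: route key 20: smallest pos >= 20 is 46 -> NA
Op 8: route key 89: none >= 89, wrap to smallest pos 46 -> NA
Final route key 72: none >= 72, wrap to smallest pos 46 -> NA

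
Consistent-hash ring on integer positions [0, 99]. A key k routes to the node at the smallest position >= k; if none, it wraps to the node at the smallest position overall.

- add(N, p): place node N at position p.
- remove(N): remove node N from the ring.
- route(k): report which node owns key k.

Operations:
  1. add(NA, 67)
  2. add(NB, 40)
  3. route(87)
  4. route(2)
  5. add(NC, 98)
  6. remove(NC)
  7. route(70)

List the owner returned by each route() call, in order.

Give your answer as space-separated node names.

Answer: NB NB NB

Derivation:
Op 1: add NA@67 -> ring=[67:NA]
Op 2: add NB@40 -> ring=[40:NB,67:NA]
Op 3: route key 87: none >= 87, wrap to smallest pos 40 -> NB
Op 4: route key 2: smallest pos >= 2 is 40 -> NB
Op 5: add NC@98 -> ring=[40:NB,67:NA,98:NC]
Op 6: remove NC -> ring=[40:NB,67:NA]
Op 7: route key 70: none >= 70, wrap to smallest pos 40 -> NB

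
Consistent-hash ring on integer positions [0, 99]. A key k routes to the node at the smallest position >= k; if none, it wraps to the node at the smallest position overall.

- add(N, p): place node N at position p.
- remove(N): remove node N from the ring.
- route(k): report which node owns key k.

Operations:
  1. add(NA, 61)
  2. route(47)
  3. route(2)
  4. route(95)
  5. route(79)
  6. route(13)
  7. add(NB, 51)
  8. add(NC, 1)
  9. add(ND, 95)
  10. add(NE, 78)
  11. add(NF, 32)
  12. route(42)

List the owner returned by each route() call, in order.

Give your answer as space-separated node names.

Answer: NA NA NA NA NA NB

Derivation:
Op 1: add NA@61 -> ring=[61:NA]
Op 2: route key 47: smallest pos >= 47 is 61 -> NA
Op 3: route key 2: smallest pos >= 2 is 61 -> NA
Op 4: route key 95: none >= 95, wrap to smallest pos 61 -> NA
Op 5: route key 79: none >= 79, wrap to smallest pos 61 -> NA
Op 6: route key 13: smallest pos >= 13 is 61 -> NA
Op 7: add NB@51 -> ring=[51:NB,61:NA]
Op 8: add NC@1 -> ring=[1:NC,51:NB,61:NA]
Op 9: add ND@95 -> ring=[1:NC,51:NB,61:NA,95:ND]
Op 10: add NE@78 -> ring=[1:NC,51:NB,61:NA,78:NE,95:ND]
Op 11: add NF@32 -> ring=[1:NC,32:NF,51:NB,61:NA,78:NE,95:ND]
Op 12: route key 42: smallest pos >= 42 is 51 -> NB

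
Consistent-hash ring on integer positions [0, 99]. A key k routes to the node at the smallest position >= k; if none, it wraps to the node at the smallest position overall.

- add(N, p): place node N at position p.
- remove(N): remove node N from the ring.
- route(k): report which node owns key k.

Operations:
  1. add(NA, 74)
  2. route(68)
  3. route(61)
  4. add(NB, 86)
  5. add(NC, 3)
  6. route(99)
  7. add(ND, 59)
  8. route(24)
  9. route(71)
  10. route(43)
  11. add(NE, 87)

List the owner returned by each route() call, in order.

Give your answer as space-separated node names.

Op 1: add NA@74 -> ring=[74:NA]
Op 2: route key 68: smallest pos >= 68 is 74 -> NA
Op 3: route key 61: smallest pos >= 61 is 74 -> NA
Op 4: add NB@86 -> ring=[74:NA,86:NB]
Op 5: add NC@3 -> ring=[3:NC,74:NA,86:NB]
Op 6: route key 99: none >= 99, wrap to smallest pos 3 -> NC
Op 7: add ND@59 -> ring=[3:NC,59:ND,74:NA,86:NB]
Op 8: route key 24: smallest pos >= 24 is 59 -> ND
Op 9: route key 71: smallest pos >= 71 is 74 -> NA
Op 10: route key 43: smallest pos >= 43 is 59 -> ND
Op 11: add NE@87 -> ring=[3:NC,59:ND,74:NA,86:NB,87:NE]

Answer: NA NA NC ND NA ND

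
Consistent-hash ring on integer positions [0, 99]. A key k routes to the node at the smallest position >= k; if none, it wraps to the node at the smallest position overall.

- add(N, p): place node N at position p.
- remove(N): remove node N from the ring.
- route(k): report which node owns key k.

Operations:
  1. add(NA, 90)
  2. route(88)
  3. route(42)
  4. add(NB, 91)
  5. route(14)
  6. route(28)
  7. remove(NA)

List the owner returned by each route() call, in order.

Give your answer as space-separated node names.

Op 1: add NA@90 -> ring=[90:NA]
Op 2: route key 88: smallest pos >= 88 is 90 -> NA
Op 3: route key 42: smallest pos >= 42 is 90 -> NA
Op 4: add NB@91 -> ring=[90:NA,91:NB]
Op 5: route key 14: smallest pos >= 14 is 90 -> NA
Op 6: route key 28: smallest pos >= 28 is 90 -> NA
Op 7: remove NA -> ring=[91:NB]

Answer: NA NA NA NA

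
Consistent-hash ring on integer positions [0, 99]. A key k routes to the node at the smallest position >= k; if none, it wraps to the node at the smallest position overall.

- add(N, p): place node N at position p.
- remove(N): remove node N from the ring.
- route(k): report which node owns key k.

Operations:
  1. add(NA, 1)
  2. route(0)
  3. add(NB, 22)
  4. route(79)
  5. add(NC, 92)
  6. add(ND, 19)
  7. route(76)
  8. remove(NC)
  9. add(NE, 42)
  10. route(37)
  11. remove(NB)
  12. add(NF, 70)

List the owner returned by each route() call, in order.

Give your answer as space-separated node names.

Answer: NA NA NC NE

Derivation:
Op 1: add NA@1 -> ring=[1:NA]
Op 2: route key 0: smallest pos >= 0 is 1 -> NA
Op 3: add NB@22 -> ring=[1:NA,22:NB]
Op 4: route key 79: none >= 79, wrap to smallest pos 1 -> NA
Op 5: add NC@92 -> ring=[1:NA,22:NB,92:NC]
Op 6: add ND@19 -> ring=[1:NA,19:ND,22:NB,92:NC]
Op 7: route key 76: smallest pos >= 76 is 92 -> NC
Op 8: remove NC -> ring=[1:NA,19:ND,22:NB]
Op 9: add NE@42 -> ring=[1:NA,19:ND,22:NB,42:NE]
Op 10: route key 37: smallest pos >= 37 is 42 -> NE
Op 11: remove NB -> ring=[1:NA,19:ND,42:NE]
Op 12: add NF@70 -> ring=[1:NA,19:ND,42:NE,70:NF]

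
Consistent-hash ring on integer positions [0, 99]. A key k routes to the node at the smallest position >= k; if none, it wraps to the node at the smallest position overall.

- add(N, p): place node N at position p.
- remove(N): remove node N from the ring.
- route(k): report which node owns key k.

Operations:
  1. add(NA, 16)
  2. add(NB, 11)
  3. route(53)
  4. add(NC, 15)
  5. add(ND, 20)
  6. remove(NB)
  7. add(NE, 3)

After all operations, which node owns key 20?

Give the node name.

Answer: ND

Derivation:
Op 1: add NA@16 -> ring=[16:NA]
Op 2: add NB@11 -> ring=[11:NB,16:NA]
Op 3: route key 53: none >= 53, wrap to smallest pos 11 -> NB
Op 4: add NC@15 -> ring=[11:NB,15:NC,16:NA]
Op 5: add ND@20 -> ring=[11:NB,15:NC,16:NA,20:ND]
Op 6: remove NB -> ring=[15:NC,16:NA,20:ND]
Op 7: add NE@3 -> ring=[3:NE,15:NC,16:NA,20:ND]
Final route key 20: smallest pos >= 20 is 20 -> ND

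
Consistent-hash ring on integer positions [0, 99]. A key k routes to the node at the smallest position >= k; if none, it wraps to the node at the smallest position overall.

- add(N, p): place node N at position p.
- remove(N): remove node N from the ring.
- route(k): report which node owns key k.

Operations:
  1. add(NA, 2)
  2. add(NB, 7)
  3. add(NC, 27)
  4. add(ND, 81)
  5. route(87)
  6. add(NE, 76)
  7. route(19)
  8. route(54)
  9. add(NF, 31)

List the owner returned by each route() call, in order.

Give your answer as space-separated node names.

Answer: NA NC NE

Derivation:
Op 1: add NA@2 -> ring=[2:NA]
Op 2: add NB@7 -> ring=[2:NA,7:NB]
Op 3: add NC@27 -> ring=[2:NA,7:NB,27:NC]
Op 4: add ND@81 -> ring=[2:NA,7:NB,27:NC,81:ND]
Op 5: route key 87: none >= 87, wrap to smallest pos 2 -> NA
Op 6: add NE@76 -> ring=[2:NA,7:NB,27:NC,76:NE,81:ND]
Op 7: route key 19: smallest pos >= 19 is 27 -> NC
Op 8: route key 54: smallest pos >= 54 is 76 -> NE
Op 9: add NF@31 -> ring=[2:NA,7:NB,27:NC,31:NF,76:NE,81:ND]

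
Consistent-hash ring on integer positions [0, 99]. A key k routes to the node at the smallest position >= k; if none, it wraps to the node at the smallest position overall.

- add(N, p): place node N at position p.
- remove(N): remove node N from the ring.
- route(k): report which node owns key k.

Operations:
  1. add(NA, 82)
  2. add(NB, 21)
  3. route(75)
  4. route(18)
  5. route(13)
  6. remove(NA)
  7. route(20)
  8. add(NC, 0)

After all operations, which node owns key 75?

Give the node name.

Answer: NC

Derivation:
Op 1: add NA@82 -> ring=[82:NA]
Op 2: add NB@21 -> ring=[21:NB,82:NA]
Op 3: route key 75: smallest pos >= 75 is 82 -> NA
Op 4: route key 18: smallest pos >= 18 is 21 -> NB
Op 5: route key 13: smallest pos >= 13 is 21 -> NB
Op 6: remove NA -> ring=[21:NB]
Op 7: route key 20: smallest pos >= 20 is 21 -> NB
Op 8: add NC@0 -> ring=[0:NC,21:NB]
Final route key 75: none >= 75, wrap to smallest pos 0 -> NC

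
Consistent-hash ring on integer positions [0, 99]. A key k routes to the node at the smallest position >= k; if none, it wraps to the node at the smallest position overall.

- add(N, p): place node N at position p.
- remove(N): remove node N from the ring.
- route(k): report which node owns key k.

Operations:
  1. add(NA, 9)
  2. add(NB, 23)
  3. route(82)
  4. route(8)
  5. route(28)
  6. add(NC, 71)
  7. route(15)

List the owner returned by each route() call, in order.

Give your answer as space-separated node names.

Op 1: add NA@9 -> ring=[9:NA]
Op 2: add NB@23 -> ring=[9:NA,23:NB]
Op 3: route key 82: none >= 82, wrap to smallest pos 9 -> NA
Op 4: route key 8: smallest pos >= 8 is 9 -> NA
Op 5: route key 28: none >= 28, wrap to smallest pos 9 -> NA
Op 6: add NC@71 -> ring=[9:NA,23:NB,71:NC]
Op 7: route key 15: smallest pos >= 15 is 23 -> NB

Answer: NA NA NA NB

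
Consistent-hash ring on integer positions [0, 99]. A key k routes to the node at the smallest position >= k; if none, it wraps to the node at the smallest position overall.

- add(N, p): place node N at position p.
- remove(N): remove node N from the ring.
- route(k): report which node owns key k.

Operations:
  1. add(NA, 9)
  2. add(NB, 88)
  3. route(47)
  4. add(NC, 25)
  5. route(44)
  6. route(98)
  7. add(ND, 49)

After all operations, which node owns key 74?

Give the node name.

Answer: NB

Derivation:
Op 1: add NA@9 -> ring=[9:NA]
Op 2: add NB@88 -> ring=[9:NA,88:NB]
Op 3: route key 47: smallest pos >= 47 is 88 -> NB
Op 4: add NC@25 -> ring=[9:NA,25:NC,88:NB]
Op 5: route key 44: smallest pos >= 44 is 88 -> NB
Op 6: route key 98: none >= 98, wrap to smallest pos 9 -> NA
Op 7: add ND@49 -> ring=[9:NA,25:NC,49:ND,88:NB]
Final route key 74: smallest pos >= 74 is 88 -> NB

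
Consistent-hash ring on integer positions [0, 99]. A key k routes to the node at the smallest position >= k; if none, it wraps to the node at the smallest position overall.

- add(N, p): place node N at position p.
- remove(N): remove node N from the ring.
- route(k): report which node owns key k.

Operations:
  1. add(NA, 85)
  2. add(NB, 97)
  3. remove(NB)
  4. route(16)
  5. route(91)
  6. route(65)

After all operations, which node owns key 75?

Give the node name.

Answer: NA

Derivation:
Op 1: add NA@85 -> ring=[85:NA]
Op 2: add NB@97 -> ring=[85:NA,97:NB]
Op 3: remove NB -> ring=[85:NA]
Op 4: route key 16: smallest pos >= 16 is 85 -> NA
Op 5: route key 91: none >= 91, wrap to smallest pos 85 -> NA
Op 6: route key 65: smallest pos >= 65 is 85 -> NA
Final route key 75: smallest pos >= 75 is 85 -> NA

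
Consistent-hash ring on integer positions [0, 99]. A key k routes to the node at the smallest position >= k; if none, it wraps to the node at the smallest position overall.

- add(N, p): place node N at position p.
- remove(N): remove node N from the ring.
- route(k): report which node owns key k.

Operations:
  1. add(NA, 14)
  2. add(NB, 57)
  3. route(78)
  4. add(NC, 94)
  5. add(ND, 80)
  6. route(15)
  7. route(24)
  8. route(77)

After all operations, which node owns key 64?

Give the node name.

Op 1: add NA@14 -> ring=[14:NA]
Op 2: add NB@57 -> ring=[14:NA,57:NB]
Op 3: route key 78: none >= 78, wrap to smallest pos 14 -> NA
Op 4: add NC@94 -> ring=[14:NA,57:NB,94:NC]
Op 5: add ND@80 -> ring=[14:NA,57:NB,80:ND,94:NC]
Op 6: route key 15: smallest pos >= 15 is 57 -> NB
Op 7: route key 24: smallest pos >= 24 is 57 -> NB
Op 8: route key 77: smallest pos >= 77 is 80 -> ND
Final route key 64: smallest pos >= 64 is 80 -> ND

Answer: ND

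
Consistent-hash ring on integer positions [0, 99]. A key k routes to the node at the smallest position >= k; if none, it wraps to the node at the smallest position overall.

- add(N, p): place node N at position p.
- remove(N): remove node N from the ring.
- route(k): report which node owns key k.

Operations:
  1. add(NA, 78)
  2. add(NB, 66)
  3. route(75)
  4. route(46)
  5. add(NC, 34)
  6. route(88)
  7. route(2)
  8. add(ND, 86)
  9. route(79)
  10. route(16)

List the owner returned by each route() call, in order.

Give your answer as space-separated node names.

Answer: NA NB NC NC ND NC

Derivation:
Op 1: add NA@78 -> ring=[78:NA]
Op 2: add NB@66 -> ring=[66:NB,78:NA]
Op 3: route key 75: smallest pos >= 75 is 78 -> NA
Op 4: route key 46: smallest pos >= 46 is 66 -> NB
Op 5: add NC@34 -> ring=[34:NC,66:NB,78:NA]
Op 6: route key 88: none >= 88, wrap to smallest pos 34 -> NC
Op 7: route key 2: smallest pos >= 2 is 34 -> NC
Op 8: add ND@86 -> ring=[34:NC,66:NB,78:NA,86:ND]
Op 9: route key 79: smallest pos >= 79 is 86 -> ND
Op 10: route key 16: smallest pos >= 16 is 34 -> NC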